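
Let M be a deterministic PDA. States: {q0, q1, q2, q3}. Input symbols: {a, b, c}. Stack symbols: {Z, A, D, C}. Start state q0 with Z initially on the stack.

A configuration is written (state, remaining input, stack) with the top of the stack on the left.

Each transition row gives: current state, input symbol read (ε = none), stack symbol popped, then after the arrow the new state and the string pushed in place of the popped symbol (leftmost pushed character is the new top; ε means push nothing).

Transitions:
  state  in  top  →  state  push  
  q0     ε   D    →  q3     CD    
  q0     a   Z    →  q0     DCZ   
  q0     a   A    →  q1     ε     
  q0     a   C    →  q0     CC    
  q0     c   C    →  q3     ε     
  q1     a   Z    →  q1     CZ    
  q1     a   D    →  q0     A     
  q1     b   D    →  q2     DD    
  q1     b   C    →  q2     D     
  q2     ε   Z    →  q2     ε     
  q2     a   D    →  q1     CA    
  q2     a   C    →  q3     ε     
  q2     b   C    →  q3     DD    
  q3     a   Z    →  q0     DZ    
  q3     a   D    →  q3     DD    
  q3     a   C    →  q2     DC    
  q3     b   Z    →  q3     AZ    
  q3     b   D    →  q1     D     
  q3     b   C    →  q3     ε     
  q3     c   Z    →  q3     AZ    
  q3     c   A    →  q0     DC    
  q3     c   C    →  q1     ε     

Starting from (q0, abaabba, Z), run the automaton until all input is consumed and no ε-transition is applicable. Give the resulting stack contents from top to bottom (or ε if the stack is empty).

CADDDCZ

(q0, abaabba, Z)
  read a, top Z: go to q0, push DCZ → (q0, baabba, DCZ)
  ε-move, top D: go to q3, push CD → (q3, baabba, CDCZ)
  read b, top C: go to q3, push ε → (q3, aabba, DCZ)
  read a, top D: go to q3, push DD → (q3, abba, DDCZ)
  read a, top D: go to q3, push DD → (q3, bba, DDDCZ)
  read b, top D: go to q1, push D → (q1, ba, DDDCZ)
  read b, top D: go to q2, push DD → (q2, a, DDDDCZ)
  read a, top D: go to q1, push CA → (q1, ε, CADDDCZ)
All input consumed in state q1 with stack CADDDCZ.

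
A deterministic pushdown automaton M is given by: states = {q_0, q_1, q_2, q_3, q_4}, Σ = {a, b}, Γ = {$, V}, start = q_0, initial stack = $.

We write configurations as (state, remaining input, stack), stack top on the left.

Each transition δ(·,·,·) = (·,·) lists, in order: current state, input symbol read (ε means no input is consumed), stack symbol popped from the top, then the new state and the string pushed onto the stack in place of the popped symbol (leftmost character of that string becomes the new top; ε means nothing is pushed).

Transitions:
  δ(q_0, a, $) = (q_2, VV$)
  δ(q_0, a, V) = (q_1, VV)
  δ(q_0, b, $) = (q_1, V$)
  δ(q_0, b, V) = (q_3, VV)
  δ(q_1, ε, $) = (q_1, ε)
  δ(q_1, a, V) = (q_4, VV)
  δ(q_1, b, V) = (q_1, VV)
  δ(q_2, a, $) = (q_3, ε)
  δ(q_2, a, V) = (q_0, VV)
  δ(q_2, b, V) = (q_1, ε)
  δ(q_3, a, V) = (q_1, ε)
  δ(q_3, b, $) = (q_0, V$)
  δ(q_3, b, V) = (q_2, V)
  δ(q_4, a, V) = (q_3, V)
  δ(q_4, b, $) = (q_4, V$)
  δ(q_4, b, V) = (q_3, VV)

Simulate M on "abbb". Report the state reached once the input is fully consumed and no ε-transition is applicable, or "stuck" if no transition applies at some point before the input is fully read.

q_1

(q_0, abbb, $) ⊢ (q_2, bbb, VV$) ⊢ (q_1, bb, V$) ⊢ (q_1, b, VV$) ⊢ (q_1, ε, VVV$)
All input consumed; M is in state q_1.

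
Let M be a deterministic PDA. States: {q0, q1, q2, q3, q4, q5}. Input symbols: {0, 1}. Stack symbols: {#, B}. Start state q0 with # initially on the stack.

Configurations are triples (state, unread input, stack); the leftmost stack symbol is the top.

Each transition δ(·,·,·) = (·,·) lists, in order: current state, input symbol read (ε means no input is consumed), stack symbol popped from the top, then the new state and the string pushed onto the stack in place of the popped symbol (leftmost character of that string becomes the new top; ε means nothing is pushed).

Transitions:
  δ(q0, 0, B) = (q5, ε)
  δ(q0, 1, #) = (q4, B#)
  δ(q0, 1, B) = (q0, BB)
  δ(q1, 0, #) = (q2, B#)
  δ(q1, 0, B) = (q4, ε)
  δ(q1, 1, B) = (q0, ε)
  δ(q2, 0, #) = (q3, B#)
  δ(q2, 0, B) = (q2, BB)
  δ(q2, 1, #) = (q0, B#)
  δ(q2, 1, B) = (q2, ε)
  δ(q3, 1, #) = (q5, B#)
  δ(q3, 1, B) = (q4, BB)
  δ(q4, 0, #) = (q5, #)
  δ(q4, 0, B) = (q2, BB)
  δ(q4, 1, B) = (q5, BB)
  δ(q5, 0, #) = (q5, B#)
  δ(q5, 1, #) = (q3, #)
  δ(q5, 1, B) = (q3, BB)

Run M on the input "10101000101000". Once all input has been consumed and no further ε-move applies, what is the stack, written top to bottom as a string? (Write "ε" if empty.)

(q0, 10101000101000, #)
  read 1, top #: go to q4, push B# → (q4, 0101000101000, B#)
  read 0, top B: go to q2, push BB → (q2, 101000101000, BB#)
  read 1, top B: go to q2, push ε → (q2, 01000101000, B#)
  read 0, top B: go to q2, push BB → (q2, 1000101000, BB#)
  read 1, top B: go to q2, push ε → (q2, 000101000, B#)
  read 0, top B: go to q2, push BB → (q2, 00101000, BB#)
  read 0, top B: go to q2, push BB → (q2, 0101000, BBB#)
  read 0, top B: go to q2, push BB → (q2, 101000, BBBB#)
  read 1, top B: go to q2, push ε → (q2, 01000, BBB#)
  read 0, top B: go to q2, push BB → (q2, 1000, BBBB#)
  read 1, top B: go to q2, push ε → (q2, 000, BBB#)
  read 0, top B: go to q2, push BB → (q2, 00, BBBB#)
  read 0, top B: go to q2, push BB → (q2, 0, BBBBB#)
  read 0, top B: go to q2, push BB → (q2, ε, BBBBBB#)
All input consumed in state q2 with stack BBBBBB#.

BBBBBB#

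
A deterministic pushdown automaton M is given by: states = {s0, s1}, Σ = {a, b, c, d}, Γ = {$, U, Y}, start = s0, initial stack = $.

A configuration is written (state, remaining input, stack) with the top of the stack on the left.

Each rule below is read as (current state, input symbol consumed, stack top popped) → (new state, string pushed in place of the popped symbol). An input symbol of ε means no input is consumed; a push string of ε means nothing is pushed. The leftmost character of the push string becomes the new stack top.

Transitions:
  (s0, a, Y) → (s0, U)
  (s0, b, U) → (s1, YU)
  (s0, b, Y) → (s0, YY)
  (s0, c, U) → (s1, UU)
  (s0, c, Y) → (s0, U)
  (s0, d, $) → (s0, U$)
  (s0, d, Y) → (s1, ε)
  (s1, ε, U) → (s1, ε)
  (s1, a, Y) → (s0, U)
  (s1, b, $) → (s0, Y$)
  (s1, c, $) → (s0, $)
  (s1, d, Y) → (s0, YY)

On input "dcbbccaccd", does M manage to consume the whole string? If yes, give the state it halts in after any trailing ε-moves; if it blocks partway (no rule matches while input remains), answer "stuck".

s0

(s0, dcbbccaccd, $)
  read d, top $: go to s0, push U$ → (s0, cbbccaccd, U$)
  read c, top U: go to s1, push UU → (s1, bbccaccd, UU$)
  ε-move, top U: go to s1, push ε → (s1, bbccaccd, U$)
  ε-move, top U: go to s1, push ε → (s1, bbccaccd, $)
  read b, top $: go to s0, push Y$ → (s0, bccaccd, Y$)
  read b, top Y: go to s0, push YY → (s0, ccaccd, YY$)
  read c, top Y: go to s0, push U → (s0, caccd, UY$)
  read c, top U: go to s1, push UU → (s1, accd, UUY$)
  ε-move, top U: go to s1, push ε → (s1, accd, UY$)
  ε-move, top U: go to s1, push ε → (s1, accd, Y$)
  read a, top Y: go to s0, push U → (s0, ccd, U$)
  read c, top U: go to s1, push UU → (s1, cd, UU$)
  ε-move, top U: go to s1, push ε → (s1, cd, U$)
  ε-move, top U: go to s1, push ε → (s1, cd, $)
  read c, top $: go to s0, push $ → (s0, d, $)
  read d, top $: go to s0, push U$ → (s0, ε, U$)
All input consumed; M is in state s0.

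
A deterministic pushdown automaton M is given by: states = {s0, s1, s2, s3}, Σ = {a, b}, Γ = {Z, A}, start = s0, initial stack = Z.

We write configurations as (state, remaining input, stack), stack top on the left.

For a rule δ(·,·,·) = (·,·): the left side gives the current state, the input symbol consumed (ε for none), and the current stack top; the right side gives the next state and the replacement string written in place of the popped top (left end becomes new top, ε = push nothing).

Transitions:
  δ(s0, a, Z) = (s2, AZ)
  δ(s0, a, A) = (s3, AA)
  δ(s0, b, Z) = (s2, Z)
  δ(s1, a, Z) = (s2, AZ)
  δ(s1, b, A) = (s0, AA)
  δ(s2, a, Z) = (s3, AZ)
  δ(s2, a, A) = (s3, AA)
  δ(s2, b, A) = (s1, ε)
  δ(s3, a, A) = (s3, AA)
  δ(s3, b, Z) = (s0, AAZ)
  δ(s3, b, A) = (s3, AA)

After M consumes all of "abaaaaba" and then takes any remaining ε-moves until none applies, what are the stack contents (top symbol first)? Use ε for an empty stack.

AAAAAAZ

(s0, abaaaaba, Z)
  read a, top Z: go to s2, push AZ → (s2, baaaaba, AZ)
  read b, top A: go to s1, push ε → (s1, aaaaba, Z)
  read a, top Z: go to s2, push AZ → (s2, aaaba, AZ)
  read a, top A: go to s3, push AA → (s3, aaba, AAZ)
  read a, top A: go to s3, push AA → (s3, aba, AAAZ)
  read a, top A: go to s3, push AA → (s3, ba, AAAAZ)
  read b, top A: go to s3, push AA → (s3, a, AAAAAZ)
  read a, top A: go to s3, push AA → (s3, ε, AAAAAAZ)
All input consumed in state s3 with stack AAAAAAZ.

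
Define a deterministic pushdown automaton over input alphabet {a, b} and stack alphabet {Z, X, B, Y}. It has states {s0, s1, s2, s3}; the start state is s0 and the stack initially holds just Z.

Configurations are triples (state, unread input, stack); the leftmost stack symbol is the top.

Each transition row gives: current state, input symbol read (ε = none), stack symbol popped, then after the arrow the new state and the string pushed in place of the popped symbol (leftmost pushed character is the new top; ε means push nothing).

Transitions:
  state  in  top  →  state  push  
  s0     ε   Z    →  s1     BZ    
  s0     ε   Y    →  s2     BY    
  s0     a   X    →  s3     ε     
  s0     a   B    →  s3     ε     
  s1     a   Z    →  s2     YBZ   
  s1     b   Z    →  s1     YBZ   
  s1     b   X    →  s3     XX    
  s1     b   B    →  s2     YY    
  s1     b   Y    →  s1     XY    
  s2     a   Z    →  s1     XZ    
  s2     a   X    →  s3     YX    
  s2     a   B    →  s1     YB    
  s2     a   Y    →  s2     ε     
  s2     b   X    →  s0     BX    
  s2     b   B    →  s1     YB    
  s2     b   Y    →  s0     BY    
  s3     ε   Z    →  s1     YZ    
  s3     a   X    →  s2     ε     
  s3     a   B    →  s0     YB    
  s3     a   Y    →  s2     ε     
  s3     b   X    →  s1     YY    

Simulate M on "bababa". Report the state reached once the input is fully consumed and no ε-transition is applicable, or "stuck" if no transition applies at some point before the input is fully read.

(s0, bababa, Z)
  ε-move, top Z: go to s1, push BZ → (s1, bababa, BZ)
  read b, top B: go to s2, push YY → (s2, ababa, YYZ)
  read a, top Y: go to s2, push ε → (s2, baba, YZ)
  read b, top Y: go to s0, push BY → (s0, aba, BYZ)
  read a, top B: go to s3, push ε → (s3, ba, YZ)
No transition for (s3, b, top Y); M blocks with input ba remaining.

stuck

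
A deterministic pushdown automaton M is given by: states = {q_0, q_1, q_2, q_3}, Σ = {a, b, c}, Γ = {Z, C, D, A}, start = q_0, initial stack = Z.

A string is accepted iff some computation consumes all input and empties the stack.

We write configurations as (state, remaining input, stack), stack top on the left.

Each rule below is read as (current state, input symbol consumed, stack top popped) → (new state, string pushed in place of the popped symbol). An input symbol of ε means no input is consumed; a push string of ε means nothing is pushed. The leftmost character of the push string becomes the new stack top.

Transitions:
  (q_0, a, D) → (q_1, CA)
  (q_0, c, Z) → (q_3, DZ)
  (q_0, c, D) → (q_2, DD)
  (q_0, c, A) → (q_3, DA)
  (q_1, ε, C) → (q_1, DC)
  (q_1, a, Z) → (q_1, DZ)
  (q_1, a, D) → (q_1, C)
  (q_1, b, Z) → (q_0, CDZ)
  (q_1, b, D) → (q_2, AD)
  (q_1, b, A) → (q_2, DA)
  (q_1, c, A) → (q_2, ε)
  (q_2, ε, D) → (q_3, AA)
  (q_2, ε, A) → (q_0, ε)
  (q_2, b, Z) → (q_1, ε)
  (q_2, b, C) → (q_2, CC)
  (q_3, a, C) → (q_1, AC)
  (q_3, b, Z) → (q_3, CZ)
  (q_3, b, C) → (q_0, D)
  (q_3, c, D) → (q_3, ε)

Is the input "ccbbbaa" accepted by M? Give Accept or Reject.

Reject

(q_0, ccbbbaa, Z)
  read c, top Z: go to q_3, push DZ → (q_3, cbbbaa, DZ)
  read c, top D: go to q_3, push ε → (q_3, bbbaa, Z)
  read b, top Z: go to q_3, push CZ → (q_3, bbaa, CZ)
  read b, top C: go to q_0, push D → (q_0, baa, DZ)
No transition applies at (q_0, baa, DZ); input not fully consumed.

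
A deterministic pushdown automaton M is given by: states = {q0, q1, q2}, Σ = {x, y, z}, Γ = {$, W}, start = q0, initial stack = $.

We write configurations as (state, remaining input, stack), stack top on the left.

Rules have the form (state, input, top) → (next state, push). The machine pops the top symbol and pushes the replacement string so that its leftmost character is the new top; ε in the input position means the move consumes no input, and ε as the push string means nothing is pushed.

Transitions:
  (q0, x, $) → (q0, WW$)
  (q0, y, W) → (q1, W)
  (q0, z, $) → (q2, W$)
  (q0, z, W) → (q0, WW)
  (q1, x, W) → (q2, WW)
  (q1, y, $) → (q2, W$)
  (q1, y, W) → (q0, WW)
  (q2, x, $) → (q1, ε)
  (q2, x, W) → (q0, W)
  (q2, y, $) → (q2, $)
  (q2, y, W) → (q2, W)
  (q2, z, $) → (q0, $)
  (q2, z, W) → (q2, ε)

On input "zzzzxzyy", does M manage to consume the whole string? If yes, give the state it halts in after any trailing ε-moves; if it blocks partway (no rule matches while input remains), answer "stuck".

(q0, zzzzxzyy, $) ⊢ (q2, zzzxzyy, W$) ⊢ (q2, zzxzyy, $) ⊢ (q0, zxzyy, $) ⊢ (q2, xzyy, W$) ⊢ (q0, zyy, W$) ⊢ (q0, yy, WW$) ⊢ (q1, y, WW$) ⊢ (q0, ε, WWW$)
All input consumed; M is in state q0.

q0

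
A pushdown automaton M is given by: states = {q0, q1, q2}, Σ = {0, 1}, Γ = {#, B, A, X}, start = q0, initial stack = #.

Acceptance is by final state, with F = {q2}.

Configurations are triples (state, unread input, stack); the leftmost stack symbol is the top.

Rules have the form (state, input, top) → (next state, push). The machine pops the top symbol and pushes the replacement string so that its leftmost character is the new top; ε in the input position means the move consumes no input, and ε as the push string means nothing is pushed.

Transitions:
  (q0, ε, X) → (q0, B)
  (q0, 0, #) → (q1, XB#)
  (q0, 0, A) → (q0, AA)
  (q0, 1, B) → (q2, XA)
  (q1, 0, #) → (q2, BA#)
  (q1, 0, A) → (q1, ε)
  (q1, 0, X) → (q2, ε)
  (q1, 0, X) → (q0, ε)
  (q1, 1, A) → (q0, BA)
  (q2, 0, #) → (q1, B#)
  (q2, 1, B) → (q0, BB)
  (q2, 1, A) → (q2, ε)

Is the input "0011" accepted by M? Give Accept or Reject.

Accept

One accepting computation: (q0, 0011, #) ⊢ (q1, 011, XB#) ⊢ (q2, 11, B#) ⊢ (q0, 1, BB#) ⊢ (q2, ε, XAB#)
All input consumed and state q2 ∈ F.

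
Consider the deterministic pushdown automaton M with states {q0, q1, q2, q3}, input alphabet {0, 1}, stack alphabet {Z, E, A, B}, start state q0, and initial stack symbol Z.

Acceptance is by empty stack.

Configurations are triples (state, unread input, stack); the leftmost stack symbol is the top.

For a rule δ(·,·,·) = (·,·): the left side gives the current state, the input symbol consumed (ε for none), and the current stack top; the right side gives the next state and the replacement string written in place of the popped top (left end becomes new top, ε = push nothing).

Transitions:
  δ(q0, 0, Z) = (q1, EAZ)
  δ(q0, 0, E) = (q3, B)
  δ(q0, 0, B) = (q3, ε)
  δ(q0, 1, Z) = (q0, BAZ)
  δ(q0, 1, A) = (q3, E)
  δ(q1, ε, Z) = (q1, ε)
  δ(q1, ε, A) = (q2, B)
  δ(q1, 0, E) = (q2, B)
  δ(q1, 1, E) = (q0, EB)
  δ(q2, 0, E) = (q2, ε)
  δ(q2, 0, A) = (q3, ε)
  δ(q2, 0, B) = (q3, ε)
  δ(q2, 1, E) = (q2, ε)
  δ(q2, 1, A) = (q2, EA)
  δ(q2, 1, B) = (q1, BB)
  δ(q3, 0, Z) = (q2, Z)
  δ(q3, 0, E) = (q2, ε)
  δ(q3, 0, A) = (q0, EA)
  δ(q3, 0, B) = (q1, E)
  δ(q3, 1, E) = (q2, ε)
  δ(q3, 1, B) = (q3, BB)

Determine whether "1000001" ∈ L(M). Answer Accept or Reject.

(q0, 1000001, Z)
  read 1, top Z: go to q0, push BAZ → (q0, 000001, BAZ)
  read 0, top B: go to q3, push ε → (q3, 00001, AZ)
  read 0, top A: go to q0, push EA → (q0, 0001, EAZ)
  read 0, top E: go to q3, push B → (q3, 001, BAZ)
  read 0, top B: go to q1, push E → (q1, 01, EAZ)
  read 0, top E: go to q2, push B → (q2, 1, BAZ)
  read 1, top B: go to q1, push BB → (q1, ε, BBAZ)
All input consumed; stack is BBAZ, not empty, and no further ε-move applies.

Reject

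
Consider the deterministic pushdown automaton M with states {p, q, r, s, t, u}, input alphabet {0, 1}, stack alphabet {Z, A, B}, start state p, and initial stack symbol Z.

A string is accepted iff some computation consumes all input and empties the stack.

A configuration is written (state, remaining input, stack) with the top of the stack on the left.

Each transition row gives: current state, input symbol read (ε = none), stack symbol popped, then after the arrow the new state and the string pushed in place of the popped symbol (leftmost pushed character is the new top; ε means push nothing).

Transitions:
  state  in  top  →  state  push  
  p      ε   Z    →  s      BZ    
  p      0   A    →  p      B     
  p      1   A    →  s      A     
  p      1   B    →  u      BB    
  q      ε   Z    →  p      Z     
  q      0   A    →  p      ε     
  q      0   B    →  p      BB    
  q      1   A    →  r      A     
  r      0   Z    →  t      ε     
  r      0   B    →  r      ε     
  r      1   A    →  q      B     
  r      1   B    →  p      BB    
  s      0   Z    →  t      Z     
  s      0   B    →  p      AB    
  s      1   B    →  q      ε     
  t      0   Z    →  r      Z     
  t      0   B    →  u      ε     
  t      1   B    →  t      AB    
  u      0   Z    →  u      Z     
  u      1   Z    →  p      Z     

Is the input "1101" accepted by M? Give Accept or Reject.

Reject

(p, 1101, Z)
  ε-move, top Z: go to s, push BZ → (s, 1101, BZ)
  read 1, top B: go to q, push ε → (q, 101, Z)
  ε-move, top Z: go to p, push Z → (p, 101, Z)
  ε-move, top Z: go to s, push BZ → (s, 101, BZ)
  read 1, top B: go to q, push ε → (q, 01, Z)
  ε-move, top Z: go to p, push Z → (p, 01, Z)
  ε-move, top Z: go to s, push BZ → (s, 01, BZ)
  read 0, top B: go to p, push AB → (p, 1, ABZ)
  read 1, top A: go to s, push A → (s, ε, ABZ)
All input consumed; stack is ABZ, not empty, and no further ε-move applies.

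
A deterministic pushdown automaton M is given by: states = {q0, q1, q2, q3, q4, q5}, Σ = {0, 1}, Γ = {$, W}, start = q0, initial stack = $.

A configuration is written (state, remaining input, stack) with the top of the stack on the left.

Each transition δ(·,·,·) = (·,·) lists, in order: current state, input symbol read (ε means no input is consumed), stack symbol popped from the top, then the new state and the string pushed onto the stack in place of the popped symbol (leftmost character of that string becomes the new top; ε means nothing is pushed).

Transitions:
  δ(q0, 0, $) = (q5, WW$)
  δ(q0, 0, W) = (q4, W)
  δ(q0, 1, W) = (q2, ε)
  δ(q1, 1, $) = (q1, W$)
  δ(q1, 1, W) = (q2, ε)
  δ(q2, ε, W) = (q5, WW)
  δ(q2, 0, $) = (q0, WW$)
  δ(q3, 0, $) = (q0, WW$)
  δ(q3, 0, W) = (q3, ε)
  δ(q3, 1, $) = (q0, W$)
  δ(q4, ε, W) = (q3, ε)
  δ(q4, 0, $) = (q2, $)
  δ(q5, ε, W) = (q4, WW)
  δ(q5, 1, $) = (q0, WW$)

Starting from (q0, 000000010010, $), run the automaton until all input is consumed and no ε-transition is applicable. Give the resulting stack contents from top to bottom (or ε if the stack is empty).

$

(q0, 000000010010, $)
  read 0, top $: go to q5, push WW$ → (q5, 00000010010, WW$)
  ε-move, top W: go to q4, push WW → (q4, 00000010010, WWW$)
  ε-move, top W: go to q3, push ε → (q3, 00000010010, WW$)
  read 0, top W: go to q3, push ε → (q3, 0000010010, W$)
  read 0, top W: go to q3, push ε → (q3, 000010010, $)
  read 0, top $: go to q0, push WW$ → (q0, 00010010, WW$)
  read 0, top W: go to q4, push W → (q4, 0010010, WW$)
  ε-move, top W: go to q3, push ε → (q3, 0010010, W$)
  read 0, top W: go to q3, push ε → (q3, 010010, $)
  read 0, top $: go to q0, push WW$ → (q0, 10010, WW$)
  read 1, top W: go to q2, push ε → (q2, 0010, W$)
  ε-move, top W: go to q5, push WW → (q5, 0010, WW$)
  ε-move, top W: go to q4, push WW → (q4, 0010, WWW$)
  ε-move, top W: go to q3, push ε → (q3, 0010, WW$)
  read 0, top W: go to q3, push ε → (q3, 010, W$)
  read 0, top W: go to q3, push ε → (q3, 10, $)
  read 1, top $: go to q0, push W$ → (q0, 0, W$)
  read 0, top W: go to q4, push W → (q4, ε, W$)
  ε-move, top W: go to q3, push ε → (q3, ε, $)
All input consumed in state q3 with stack $.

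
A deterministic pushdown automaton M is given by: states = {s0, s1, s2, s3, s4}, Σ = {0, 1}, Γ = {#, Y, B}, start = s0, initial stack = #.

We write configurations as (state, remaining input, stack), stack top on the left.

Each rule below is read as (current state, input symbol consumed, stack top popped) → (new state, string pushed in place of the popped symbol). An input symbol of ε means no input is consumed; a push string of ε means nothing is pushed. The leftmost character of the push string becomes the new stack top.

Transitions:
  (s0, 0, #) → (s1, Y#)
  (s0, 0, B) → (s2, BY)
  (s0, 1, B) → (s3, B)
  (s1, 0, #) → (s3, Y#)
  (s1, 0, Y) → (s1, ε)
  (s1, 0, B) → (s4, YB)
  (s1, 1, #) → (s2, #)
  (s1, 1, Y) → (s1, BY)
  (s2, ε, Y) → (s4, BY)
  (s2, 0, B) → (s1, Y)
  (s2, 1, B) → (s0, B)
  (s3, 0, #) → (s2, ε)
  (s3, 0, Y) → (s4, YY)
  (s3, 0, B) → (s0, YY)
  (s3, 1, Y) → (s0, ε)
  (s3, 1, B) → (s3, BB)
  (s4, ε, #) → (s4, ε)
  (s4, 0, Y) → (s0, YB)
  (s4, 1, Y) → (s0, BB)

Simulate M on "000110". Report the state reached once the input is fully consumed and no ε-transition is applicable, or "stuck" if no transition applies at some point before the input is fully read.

(s0, 000110, #)
  read 0, top #: go to s1, push Y# → (s1, 00110, Y#)
  read 0, top Y: go to s1, push ε → (s1, 0110, #)
  read 0, top #: go to s3, push Y# → (s3, 110, Y#)
  read 1, top Y: go to s0, push ε → (s0, 10, #)
No transition for (s0, 1, top #); M blocks with input 10 remaining.

stuck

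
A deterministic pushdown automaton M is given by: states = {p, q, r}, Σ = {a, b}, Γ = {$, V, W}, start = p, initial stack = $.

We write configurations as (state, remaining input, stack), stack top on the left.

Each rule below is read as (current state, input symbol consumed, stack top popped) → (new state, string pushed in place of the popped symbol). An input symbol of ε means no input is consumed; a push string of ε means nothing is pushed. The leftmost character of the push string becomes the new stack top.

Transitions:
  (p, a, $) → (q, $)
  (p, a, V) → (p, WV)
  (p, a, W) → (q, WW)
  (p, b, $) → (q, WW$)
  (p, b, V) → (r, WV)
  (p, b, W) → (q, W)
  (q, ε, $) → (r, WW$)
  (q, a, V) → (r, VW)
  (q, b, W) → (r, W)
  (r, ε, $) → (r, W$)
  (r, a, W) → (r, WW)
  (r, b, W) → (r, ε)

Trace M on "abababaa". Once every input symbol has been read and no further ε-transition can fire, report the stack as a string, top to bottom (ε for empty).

(p, abababaa, $) ⊢ (q, bababaa, $) ⊢ (r, bababaa, WW$) ⊢ (r, ababaa, W$) ⊢ (r, babaa, WW$) ⊢ (r, abaa, W$) ⊢ (r, baa, WW$) ⊢ (r, aa, W$) ⊢ (r, a, WW$) ⊢ (r, ε, WWW$)
All input consumed in state r with stack WWW$.

WWW$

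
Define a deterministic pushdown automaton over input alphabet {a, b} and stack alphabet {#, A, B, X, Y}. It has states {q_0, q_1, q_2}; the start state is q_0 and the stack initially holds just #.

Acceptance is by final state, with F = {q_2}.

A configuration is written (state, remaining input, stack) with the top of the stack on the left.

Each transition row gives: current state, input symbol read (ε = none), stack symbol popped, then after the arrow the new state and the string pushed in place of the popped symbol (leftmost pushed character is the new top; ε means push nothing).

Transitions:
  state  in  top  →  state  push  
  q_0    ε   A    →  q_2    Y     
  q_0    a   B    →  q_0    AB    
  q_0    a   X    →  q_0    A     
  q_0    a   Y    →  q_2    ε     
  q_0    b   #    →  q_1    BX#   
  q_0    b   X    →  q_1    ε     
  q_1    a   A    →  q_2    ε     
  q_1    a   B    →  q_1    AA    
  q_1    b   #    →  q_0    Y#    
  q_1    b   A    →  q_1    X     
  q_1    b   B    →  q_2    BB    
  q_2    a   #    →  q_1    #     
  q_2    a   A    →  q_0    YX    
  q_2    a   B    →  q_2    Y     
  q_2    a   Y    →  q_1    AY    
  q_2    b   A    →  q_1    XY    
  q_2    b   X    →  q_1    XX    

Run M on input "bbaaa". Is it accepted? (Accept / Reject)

Accept

(q_0, bbaaa, #)
  read b, top #: go to q_1, push BX# → (q_1, baaa, BX#)
  read b, top B: go to q_2, push BB → (q_2, aaa, BBX#)
  read a, top B: go to q_2, push Y → (q_2, aa, YBX#)
  read a, top Y: go to q_1, push AY → (q_1, a, AYBX#)
  read a, top A: go to q_2, push ε → (q_2, ε, YBX#)
All input consumed; state q_2 ∈ F.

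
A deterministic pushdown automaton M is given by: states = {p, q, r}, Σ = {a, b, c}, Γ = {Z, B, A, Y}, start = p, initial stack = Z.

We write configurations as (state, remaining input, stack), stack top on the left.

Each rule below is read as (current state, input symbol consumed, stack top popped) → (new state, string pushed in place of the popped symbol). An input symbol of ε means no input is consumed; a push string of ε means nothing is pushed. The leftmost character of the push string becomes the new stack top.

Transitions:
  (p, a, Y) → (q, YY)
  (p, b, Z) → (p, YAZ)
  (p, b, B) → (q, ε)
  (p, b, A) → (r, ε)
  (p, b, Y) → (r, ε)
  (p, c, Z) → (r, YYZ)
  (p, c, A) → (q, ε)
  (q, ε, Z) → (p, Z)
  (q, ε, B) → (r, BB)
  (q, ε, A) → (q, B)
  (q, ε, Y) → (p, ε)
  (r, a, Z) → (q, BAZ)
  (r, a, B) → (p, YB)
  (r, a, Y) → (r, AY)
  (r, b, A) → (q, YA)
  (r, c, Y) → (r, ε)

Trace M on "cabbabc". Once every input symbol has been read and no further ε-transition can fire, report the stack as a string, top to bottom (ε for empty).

YZ

(p, cabbabc, Z)
  read c, top Z: go to r, push YYZ → (r, abbabc, YYZ)
  read a, top Y: go to r, push AY → (r, bbabc, AYYZ)
  read b, top A: go to q, push YA → (q, babc, YAYYZ)
  ε-move, top Y: go to p, push ε → (p, babc, AYYZ)
  read b, top A: go to r, push ε → (r, abc, YYZ)
  read a, top Y: go to r, push AY → (r, bc, AYYZ)
  read b, top A: go to q, push YA → (q, c, YAYYZ)
  ε-move, top Y: go to p, push ε → (p, c, AYYZ)
  read c, top A: go to q, push ε → (q, ε, YYZ)
  ε-move, top Y: go to p, push ε → (p, ε, YZ)
All input consumed in state p with stack YZ.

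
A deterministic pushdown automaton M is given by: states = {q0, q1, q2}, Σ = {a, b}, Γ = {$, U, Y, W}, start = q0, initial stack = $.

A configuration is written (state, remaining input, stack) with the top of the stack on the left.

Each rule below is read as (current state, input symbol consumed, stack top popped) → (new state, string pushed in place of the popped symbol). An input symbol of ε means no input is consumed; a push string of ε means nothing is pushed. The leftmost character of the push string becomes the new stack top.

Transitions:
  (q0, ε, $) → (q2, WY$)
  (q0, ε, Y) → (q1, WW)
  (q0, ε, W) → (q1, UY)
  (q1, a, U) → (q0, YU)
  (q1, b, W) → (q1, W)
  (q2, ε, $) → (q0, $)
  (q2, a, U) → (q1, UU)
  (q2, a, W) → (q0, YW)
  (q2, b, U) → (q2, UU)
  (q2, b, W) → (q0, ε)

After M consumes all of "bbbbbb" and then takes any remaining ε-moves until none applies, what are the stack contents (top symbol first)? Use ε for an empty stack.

(q0, bbbbbb, $) ⊢ (q2, bbbbbb, WY$) ⊢ (q0, bbbbb, Y$) ⊢ (q1, bbbbb, WW$) ⊢ (q1, bbbb, WW$) ⊢ (q1, bbb, WW$) ⊢ (q1, bb, WW$) ⊢ (q1, b, WW$) ⊢ (q1, ε, WW$)
All input consumed in state q1 with stack WW$.

WW$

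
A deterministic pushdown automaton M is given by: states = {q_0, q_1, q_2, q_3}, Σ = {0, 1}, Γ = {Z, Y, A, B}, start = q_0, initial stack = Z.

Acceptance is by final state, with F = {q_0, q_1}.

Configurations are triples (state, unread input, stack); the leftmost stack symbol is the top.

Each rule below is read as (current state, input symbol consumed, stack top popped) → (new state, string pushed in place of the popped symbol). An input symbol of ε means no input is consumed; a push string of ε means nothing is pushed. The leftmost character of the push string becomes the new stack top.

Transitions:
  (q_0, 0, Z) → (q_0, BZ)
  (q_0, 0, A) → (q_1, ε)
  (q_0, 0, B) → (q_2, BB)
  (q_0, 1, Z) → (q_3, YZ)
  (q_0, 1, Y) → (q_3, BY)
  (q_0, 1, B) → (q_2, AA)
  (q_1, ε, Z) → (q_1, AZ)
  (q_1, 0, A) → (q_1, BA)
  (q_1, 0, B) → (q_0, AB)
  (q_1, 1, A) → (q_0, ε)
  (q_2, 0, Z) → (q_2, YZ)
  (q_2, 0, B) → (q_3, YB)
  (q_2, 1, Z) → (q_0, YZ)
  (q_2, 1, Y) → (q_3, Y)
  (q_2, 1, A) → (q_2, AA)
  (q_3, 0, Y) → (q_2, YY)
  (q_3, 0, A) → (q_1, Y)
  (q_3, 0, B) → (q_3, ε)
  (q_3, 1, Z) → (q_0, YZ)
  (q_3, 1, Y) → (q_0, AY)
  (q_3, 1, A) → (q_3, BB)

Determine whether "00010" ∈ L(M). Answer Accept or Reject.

Accept

(q_0, 00010, Z)
  read 0, top Z: go to q_0, push BZ → (q_0, 0010, BZ)
  read 0, top B: go to q_2, push BB → (q_2, 010, BBZ)
  read 0, top B: go to q_3, push YB → (q_3, 10, YBBZ)
  read 1, top Y: go to q_0, push AY → (q_0, 0, AYBBZ)
  read 0, top A: go to q_1, push ε → (q_1, ε, YBBZ)
All input consumed; state q_1 ∈ F.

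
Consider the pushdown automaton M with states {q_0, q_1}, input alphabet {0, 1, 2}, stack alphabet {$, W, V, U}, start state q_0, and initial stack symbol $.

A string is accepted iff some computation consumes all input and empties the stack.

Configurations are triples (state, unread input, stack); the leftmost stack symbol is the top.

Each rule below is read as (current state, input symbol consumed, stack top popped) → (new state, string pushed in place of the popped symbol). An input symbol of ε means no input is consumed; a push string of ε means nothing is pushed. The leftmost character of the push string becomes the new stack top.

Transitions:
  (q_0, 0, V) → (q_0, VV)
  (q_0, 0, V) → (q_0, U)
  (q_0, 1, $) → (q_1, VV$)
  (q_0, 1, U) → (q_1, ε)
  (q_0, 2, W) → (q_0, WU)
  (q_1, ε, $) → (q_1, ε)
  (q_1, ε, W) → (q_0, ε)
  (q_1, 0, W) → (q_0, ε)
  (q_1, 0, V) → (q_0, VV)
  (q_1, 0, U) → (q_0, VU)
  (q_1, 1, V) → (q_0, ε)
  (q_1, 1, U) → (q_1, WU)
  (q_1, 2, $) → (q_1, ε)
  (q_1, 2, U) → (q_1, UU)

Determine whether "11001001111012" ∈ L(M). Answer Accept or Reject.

One accepting computation: (q_0, 11001001111012, $) ⊢ (q_1, 1001001111012, VV$) ⊢ (q_0, 001001111012, V$) ⊢ (q_0, 01001111012, VV$) ⊢ (q_0, 1001111012, UV$) ⊢ (q_1, 001111012, V$) ⊢ (q_0, 01111012, VV$) ⊢ (q_0, 1111012, UV$) ⊢ (q_1, 111012, V$) ⊢ (q_0, 11012, $) ⊢ (q_1, 1012, VV$) ⊢ (q_0, 012, V$) ⊢ (q_0, 12, U$) ⊢ (q_1, 2, $) ⊢ (q_1, ε, ε)
All input consumed and the stack is empty.

Accept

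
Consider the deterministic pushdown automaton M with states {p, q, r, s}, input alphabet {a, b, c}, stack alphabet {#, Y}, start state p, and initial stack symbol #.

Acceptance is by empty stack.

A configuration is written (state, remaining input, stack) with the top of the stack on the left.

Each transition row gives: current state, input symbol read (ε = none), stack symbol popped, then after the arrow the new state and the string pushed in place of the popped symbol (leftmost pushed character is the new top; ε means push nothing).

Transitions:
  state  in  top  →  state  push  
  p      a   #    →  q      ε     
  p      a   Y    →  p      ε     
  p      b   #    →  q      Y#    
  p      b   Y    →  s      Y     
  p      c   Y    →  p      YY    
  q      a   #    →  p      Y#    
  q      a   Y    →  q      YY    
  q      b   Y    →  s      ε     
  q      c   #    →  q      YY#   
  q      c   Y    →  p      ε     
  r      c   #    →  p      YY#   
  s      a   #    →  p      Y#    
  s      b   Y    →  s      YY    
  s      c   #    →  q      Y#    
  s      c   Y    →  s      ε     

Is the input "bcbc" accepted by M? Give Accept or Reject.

(p, bcbc, #) ⊢ (q, cbc, Y#) ⊢ (p, bc, #) ⊢ (q, c, Y#) ⊢ (p, ε, #)
All input consumed; stack is #, not empty, and no further ε-move applies.

Reject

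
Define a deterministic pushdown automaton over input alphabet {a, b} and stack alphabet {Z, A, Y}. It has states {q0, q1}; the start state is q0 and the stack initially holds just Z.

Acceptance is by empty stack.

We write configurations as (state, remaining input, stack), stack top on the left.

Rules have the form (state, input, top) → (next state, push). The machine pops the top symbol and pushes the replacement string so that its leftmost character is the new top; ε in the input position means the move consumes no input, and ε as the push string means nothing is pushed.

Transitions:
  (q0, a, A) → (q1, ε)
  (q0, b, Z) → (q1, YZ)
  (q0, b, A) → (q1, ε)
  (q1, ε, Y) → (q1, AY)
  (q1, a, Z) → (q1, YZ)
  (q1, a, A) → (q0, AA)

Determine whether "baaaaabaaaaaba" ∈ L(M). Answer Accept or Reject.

(q0, baaaaabaaaaaba, Z)
  read b, top Z: go to q1, push YZ → (q1, aaaaabaaaaaba, YZ)
  ε-move, top Y: go to q1, push AY → (q1, aaaaabaaaaaba, AYZ)
  read a, top A: go to q0, push AA → (q0, aaaabaaaaaba, AAYZ)
  read a, top A: go to q1, push ε → (q1, aaabaaaaaba, AYZ)
  read a, top A: go to q0, push AA → (q0, aabaaaaaba, AAYZ)
  read a, top A: go to q1, push ε → (q1, abaaaaaba, AYZ)
  read a, top A: go to q0, push AA → (q0, baaaaaba, AAYZ)
  read b, top A: go to q1, push ε → (q1, aaaaaba, AYZ)
  read a, top A: go to q0, push AA → (q0, aaaaba, AAYZ)
  read a, top A: go to q1, push ε → (q1, aaaba, AYZ)
  read a, top A: go to q0, push AA → (q0, aaba, AAYZ)
  read a, top A: go to q1, push ε → (q1, aba, AYZ)
  read a, top A: go to q0, push AA → (q0, ba, AAYZ)
  read b, top A: go to q1, push ε → (q1, a, AYZ)
  read a, top A: go to q0, push AA → (q0, ε, AAYZ)
All input consumed; stack is AAYZ, not empty, and no further ε-move applies.

Reject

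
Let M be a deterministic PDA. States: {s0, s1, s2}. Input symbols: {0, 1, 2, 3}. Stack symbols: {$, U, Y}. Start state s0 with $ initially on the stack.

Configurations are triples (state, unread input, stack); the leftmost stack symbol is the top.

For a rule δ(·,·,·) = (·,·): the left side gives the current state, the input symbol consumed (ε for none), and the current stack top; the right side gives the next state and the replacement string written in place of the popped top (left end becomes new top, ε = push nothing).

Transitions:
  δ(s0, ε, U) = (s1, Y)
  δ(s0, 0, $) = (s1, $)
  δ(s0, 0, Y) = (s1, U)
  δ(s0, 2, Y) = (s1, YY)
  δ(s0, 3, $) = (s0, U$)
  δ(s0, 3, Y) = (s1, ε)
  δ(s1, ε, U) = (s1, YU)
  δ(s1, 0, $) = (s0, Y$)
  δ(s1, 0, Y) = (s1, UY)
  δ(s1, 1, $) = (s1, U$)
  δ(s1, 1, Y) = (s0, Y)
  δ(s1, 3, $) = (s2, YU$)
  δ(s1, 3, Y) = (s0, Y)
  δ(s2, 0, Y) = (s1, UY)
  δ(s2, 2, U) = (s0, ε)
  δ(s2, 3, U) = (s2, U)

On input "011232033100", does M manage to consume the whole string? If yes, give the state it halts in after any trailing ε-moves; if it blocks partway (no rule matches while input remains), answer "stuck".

(s0, 011232033100, $)
  read 0, top $: go to s1, push $ → (s1, 11232033100, $)
  read 1, top $: go to s1, push U$ → (s1, 1232033100, U$)
  ε-move, top U: go to s1, push YU → (s1, 1232033100, YU$)
  read 1, top Y: go to s0, push Y → (s0, 232033100, YU$)
  read 2, top Y: go to s1, push YY → (s1, 32033100, YYU$)
  read 3, top Y: go to s0, push Y → (s0, 2033100, YYU$)
  read 2, top Y: go to s1, push YY → (s1, 033100, YYYU$)
  read 0, top Y: go to s1, push UY → (s1, 33100, UYYYU$)
  ε-move, top U: go to s1, push YU → (s1, 33100, YUYYYU$)
  read 3, top Y: go to s0, push Y → (s0, 3100, YUYYYU$)
  read 3, top Y: go to s1, push ε → (s1, 100, UYYYU$)
  ε-move, top U: go to s1, push YU → (s1, 100, YUYYYU$)
  read 1, top Y: go to s0, push Y → (s0, 00, YUYYYU$)
  read 0, top Y: go to s1, push U → (s1, 0, UUYYYU$)
  ε-move, top U: go to s1, push YU → (s1, 0, YUUYYYU$)
  read 0, top Y: go to s1, push UY → (s1, ε, UYUUYYYU$)
  ε-move, top U: go to s1, push YU → (s1, ε, YUYUUYYYU$)
All input consumed; M is in state s1.

s1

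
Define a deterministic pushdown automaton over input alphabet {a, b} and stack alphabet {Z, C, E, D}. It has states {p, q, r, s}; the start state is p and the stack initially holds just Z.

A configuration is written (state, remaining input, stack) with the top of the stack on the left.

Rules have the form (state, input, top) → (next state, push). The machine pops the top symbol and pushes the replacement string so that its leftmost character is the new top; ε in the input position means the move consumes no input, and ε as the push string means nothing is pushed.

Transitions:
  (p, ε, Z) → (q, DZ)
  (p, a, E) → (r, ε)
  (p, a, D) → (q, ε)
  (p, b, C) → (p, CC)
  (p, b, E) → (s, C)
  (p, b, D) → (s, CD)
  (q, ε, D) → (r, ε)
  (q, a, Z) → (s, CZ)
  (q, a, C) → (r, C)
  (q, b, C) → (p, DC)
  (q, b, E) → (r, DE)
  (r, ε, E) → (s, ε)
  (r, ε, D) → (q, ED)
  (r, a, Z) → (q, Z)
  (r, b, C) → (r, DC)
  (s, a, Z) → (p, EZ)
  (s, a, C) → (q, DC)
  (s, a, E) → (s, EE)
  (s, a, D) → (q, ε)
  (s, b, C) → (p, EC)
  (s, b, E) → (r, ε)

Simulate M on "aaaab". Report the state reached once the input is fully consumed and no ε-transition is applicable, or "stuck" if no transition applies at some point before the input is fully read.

(p, aaaab, Z)
  ε-move, top Z: go to q, push DZ → (q, aaaab, DZ)
  ε-move, top D: go to r, push ε → (r, aaaab, Z)
  read a, top Z: go to q, push Z → (q, aaab, Z)
  read a, top Z: go to s, push CZ → (s, aab, CZ)
  read a, top C: go to q, push DC → (q, ab, DCZ)
  ε-move, top D: go to r, push ε → (r, ab, CZ)
No transition for (r, a, top C); M blocks with input ab remaining.

stuck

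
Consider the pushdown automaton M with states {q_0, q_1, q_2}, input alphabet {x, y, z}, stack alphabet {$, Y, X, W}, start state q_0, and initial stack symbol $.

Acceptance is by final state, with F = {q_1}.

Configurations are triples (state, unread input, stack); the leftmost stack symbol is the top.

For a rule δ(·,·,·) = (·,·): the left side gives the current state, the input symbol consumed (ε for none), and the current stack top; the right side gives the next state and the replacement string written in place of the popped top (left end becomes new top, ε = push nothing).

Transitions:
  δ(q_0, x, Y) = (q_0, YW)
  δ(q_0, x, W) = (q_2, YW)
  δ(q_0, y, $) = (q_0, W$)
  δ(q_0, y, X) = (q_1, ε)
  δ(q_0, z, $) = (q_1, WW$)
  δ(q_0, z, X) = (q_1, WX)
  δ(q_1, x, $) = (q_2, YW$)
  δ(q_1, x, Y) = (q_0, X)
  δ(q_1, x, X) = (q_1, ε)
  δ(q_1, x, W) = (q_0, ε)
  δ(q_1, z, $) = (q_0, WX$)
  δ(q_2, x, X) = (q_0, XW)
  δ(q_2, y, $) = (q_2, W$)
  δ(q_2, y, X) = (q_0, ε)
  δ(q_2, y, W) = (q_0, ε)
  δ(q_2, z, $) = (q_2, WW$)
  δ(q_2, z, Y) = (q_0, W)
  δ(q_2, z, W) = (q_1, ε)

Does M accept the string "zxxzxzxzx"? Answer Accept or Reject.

Reject

No computation consumes all input and reaches a final state.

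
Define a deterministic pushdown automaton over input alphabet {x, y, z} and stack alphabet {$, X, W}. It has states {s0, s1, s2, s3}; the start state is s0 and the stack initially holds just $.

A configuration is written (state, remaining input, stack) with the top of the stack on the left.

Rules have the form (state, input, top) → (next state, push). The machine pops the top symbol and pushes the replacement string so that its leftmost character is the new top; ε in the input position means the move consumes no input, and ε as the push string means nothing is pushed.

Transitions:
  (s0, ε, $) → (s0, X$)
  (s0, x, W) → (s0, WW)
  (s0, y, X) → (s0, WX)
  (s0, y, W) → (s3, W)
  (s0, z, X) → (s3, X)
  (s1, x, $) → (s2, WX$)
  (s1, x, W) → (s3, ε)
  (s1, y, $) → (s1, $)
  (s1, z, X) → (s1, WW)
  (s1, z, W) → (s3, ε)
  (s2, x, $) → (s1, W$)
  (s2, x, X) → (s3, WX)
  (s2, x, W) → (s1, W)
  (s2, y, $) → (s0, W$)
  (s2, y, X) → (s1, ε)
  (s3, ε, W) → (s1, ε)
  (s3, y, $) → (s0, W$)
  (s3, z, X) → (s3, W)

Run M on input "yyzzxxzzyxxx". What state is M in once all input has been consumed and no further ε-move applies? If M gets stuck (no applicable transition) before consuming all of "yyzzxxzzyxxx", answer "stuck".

(s0, yyzzxxzzyxxx, $) ⊢ (s0, yyzzxxzzyxxx, X$) ⊢ (s0, yzzxxzzyxxx, WX$) ⊢ (s3, zzxxzzyxxx, WX$) ⊢ (s1, zzxxzzyxxx, X$) ⊢ (s1, zxxzzyxxx, WW$) ⊢ (s3, xxzzyxxx, W$) ⊢ (s1, xxzzyxxx, $) ⊢ (s2, xzzyxxx, WX$) ⊢ (s1, zzyxxx, WX$) ⊢ (s3, zyxxx, X$) ⊢ (s3, yxxx, W$) ⊢ (s1, yxxx, $) ⊢ (s1, xxx, $) ⊢ (s2, xx, WX$) ⊢ (s1, x, WX$) ⊢ (s3, ε, X$)
All input consumed; M is in state s3.

s3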